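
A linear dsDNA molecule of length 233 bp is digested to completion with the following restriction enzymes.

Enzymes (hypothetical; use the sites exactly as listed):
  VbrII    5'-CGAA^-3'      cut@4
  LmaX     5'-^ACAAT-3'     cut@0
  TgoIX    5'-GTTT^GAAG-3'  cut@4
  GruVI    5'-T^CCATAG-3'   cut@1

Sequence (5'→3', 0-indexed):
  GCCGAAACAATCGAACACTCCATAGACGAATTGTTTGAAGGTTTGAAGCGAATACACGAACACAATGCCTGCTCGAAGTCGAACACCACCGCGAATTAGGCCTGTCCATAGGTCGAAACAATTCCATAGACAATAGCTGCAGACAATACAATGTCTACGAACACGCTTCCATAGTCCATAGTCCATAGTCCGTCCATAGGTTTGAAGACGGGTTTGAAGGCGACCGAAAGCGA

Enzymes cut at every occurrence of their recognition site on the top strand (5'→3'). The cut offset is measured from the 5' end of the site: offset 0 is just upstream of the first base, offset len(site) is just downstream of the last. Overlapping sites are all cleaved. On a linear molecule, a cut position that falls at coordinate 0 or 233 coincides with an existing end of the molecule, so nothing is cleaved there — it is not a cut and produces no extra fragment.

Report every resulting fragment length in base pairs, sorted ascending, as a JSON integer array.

Scan for sites:
  VbrII (CGAA, off=4): starts [2, 11, 26, 48, 56, 73, 79, 91, 113, 157, 224] → cuts [6, 15, 30, 52, 60, 77, 83, 95, 117, 161, 228]
  LmaX (ACAAT, off=0): starts [6, 61, 117, 129, 142, 147] → cuts [6, 61, 117, 129, 142, 147]
  TgoIX (GTTTGAAG, off=4): starts [32, 40, 199, 211] → cuts [36, 44, 203, 215]
  GruVI (TCCATAG, off=1): starts [18, 104, 122, 167, 174, 181, 192] → cuts [19, 105, 123, 168, 175, 182, 193]

All cut coordinates (distinct, sorted): [6, 15, 19, 30, 36, 44, 52, 60, 61, 77, 83, 95, 105, 117, 123, 129, 142, 147, 161, 168, 175, 182, 193, 203, 215, 228]

Fragments:
  [0,6): 6 bp
  [6,15): 9 bp
  [15,19): 4 bp
  [19,30): 11 bp
  [30,36): 6 bp
  [36,44): 8 bp
  [44,52): 8 bp
  [52,60): 8 bp
  [60,61): 1 bp
  [61,77): 16 bp
  [77,83): 6 bp
  [83,95): 12 bp
  [95,105): 10 bp
  [105,117): 12 bp
  [117,123): 6 bp
  [123,129): 6 bp
  [129,142): 13 bp
  [142,147): 5 bp
  [147,161): 14 bp
  [161,168): 7 bp
  [168,175): 7 bp
  [175,182): 7 bp
  [182,193): 11 bp
  [193,203): 10 bp
  [203,215): 12 bp
  [215,228): 13 bp
  [228,233): 5 bp

[1,4,5,5,6,6,6,6,6,7,7,7,8,8,8,9,10,10,11,11,12,12,12,13,13,14,16]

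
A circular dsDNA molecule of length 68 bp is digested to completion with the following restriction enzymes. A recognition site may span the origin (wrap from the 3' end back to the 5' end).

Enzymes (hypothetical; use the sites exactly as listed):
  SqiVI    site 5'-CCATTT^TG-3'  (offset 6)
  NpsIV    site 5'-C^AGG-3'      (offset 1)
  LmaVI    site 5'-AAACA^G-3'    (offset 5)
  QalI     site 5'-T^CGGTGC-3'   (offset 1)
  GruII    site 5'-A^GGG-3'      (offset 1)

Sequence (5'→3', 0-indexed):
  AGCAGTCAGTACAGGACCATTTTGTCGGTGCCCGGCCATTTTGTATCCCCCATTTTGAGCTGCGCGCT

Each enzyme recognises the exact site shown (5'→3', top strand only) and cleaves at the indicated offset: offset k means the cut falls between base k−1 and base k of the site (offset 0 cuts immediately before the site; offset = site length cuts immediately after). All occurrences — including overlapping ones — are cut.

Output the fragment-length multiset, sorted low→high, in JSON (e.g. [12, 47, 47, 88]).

[3,10,14,16,25]

Site scan:
  SqiVI CCATTTTG/6: at [16, 35, 49] ⇒ [22, 41, 55]
  NpsIV CAGG/1: at [11] ⇒ [12]
  LmaVI (AAACAG, off=5): no sites
  QalI TCGGTGC/1: at [24] ⇒ [25]
  GruII (AGGG, off=1): no sites

Pooled cuts: [12, 22, 25, 41, 55]

Fragment lengths:
  12→22: 10 bp
  22→25: 3 bp
  25→41: 16 bp
  41→55: 14 bp
  55→12 (wrap): 68-55+12 = 25 bp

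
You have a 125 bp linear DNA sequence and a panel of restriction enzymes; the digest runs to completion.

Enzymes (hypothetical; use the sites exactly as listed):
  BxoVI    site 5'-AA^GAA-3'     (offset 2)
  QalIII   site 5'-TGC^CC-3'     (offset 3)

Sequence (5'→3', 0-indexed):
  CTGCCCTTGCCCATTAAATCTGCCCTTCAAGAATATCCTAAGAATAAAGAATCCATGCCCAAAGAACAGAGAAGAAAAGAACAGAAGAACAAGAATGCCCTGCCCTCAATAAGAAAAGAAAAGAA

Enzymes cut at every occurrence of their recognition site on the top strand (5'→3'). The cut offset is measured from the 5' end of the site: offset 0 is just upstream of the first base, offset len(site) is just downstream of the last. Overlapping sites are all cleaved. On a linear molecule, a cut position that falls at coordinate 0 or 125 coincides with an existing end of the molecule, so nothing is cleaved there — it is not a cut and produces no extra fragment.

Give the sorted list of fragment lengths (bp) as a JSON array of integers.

[3,4,5,5,5,5,5,6,6,6,7,7,8,9,10,10,11,13]

Scan for sites:
  BxoVI (AAGAA, off=2): starts [28, 39, 46, 61, 71, 76, 84, 90, 110, 115, 120] → cuts [30, 41, 48, 63, 73, 78, 86, 92, 112, 117, 122]
  QalIII (TGCCC, off=3): starts [1, 7, 20, 55, 95, 100] → cuts [4, 10, 23, 58, 98, 103]

Pooled cuts: [4, 10, 23, 30, 41, 48, 58, 63, 73, 78, 86, 92, 98, 103, 112, 117, 122]

Fragments:
  [0,4): 4 bp
  [4,10): 6 bp
  [10,23): 13 bp
  [23,30): 7 bp
  [30,41): 11 bp
  [41,48): 7 bp
  [48,58): 10 bp
  [58,63): 5 bp
  [63,73): 10 bp
  [73,78): 5 bp
  [78,86): 8 bp
  [86,92): 6 bp
  [92,98): 6 bp
  [98,103): 5 bp
  [103,112): 9 bp
  [112,117): 5 bp
  [117,122): 5 bp
  [122,125): 3 bp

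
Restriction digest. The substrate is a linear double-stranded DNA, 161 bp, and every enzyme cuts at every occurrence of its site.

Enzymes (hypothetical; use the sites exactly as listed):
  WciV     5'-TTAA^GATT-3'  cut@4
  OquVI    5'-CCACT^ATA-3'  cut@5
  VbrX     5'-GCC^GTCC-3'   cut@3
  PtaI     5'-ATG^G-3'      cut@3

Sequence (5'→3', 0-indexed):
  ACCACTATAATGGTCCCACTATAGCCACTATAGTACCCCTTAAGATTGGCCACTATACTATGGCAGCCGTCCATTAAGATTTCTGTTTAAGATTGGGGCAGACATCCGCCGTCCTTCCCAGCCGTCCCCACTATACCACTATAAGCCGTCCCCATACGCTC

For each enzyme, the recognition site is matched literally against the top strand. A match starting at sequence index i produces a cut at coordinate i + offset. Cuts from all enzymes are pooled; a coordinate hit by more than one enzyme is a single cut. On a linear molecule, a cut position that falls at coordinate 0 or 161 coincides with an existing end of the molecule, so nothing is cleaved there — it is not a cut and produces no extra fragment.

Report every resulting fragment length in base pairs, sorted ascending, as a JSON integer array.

[6,6,6,7,8,8,8,9,9,9,11,13,13,14,14,20]

Scan for sites:
  WciV (TTAAGATT, off=4): starts [39, 73, 86] → cuts [43, 77, 90]
  OquVI (CCACTATA, off=5): starts [1, 15, 24, 49, 127, 135] → cuts [6, 20, 29, 54, 132, 140]
  VbrX (GCCGTCC, off=3): starts [65, 107, 120, 144] → cuts [68, 110, 123, 147]
  PtaI (ATGG, off=3): starts [9, 59] → cuts [12, 62]

All cut coordinates (distinct, sorted): [6, 12, 20, 29, 43, 54, 62, 68, 77, 90, 110, 123, 132, 140, 147]

Fragments:
  [0,6): 6 bp
  [6,12): 6 bp
  [12,20): 8 bp
  [20,29): 9 bp
  [29,43): 14 bp
  [43,54): 11 bp
  [54,62): 8 bp
  [62,68): 6 bp
  [68,77): 9 bp
  [77,90): 13 bp
  [90,110): 20 bp
  [110,123): 13 bp
  [123,132): 9 bp
  [132,140): 8 bp
  [140,147): 7 bp
  [147,161): 14 bp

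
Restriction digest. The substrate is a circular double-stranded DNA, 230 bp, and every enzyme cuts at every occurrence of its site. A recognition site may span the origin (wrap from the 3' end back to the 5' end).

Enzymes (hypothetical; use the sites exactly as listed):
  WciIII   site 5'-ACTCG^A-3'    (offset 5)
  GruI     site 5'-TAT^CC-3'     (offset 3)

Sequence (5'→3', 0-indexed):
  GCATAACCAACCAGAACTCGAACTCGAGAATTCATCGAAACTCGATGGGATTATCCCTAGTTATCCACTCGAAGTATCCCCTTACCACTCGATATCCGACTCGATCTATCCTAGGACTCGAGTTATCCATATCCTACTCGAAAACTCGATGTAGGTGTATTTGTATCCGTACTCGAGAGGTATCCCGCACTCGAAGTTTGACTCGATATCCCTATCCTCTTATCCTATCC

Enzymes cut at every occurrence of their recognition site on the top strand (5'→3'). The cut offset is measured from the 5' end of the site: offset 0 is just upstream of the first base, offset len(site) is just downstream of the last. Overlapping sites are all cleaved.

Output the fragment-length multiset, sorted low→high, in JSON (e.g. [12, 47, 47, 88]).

Per-enzyme occurrences:
  WciIII ACTCGA/5: at [15, 21, 39, 66, 86, 98, 115, 135, 143, 170, 188, 200] ⇒ [20, 26, 44, 71, 91, 103, 120, 140, 148, 175, 193, 205]
  GruI TATCC/3: at [51, 61, 74, 92, 106, 123, 129, 163, 180, 206, 212, 220, 225] ⇒ [54, 64, 77, 95, 109, 126, 132, 166, 183, 209, 215, 223, 228]

Pooled cuts: [20, 26, 44, 54, 64, 71, 77, 91, 95, 103, 109, 120, 126, 132, 140, 148, 166, 175, 183, 193, 205, 209, 215, 223, 228]

Fragments:
  20→26: 6 bp
  26→44: 18 bp
  44→54: 10 bp
  54→64: 10 bp
  64→71: 7 bp
  71→77: 6 bp
  77→91: 14 bp
  91→95: 4 bp
  95→103: 8 bp
  103→109: 6 bp
  109→120: 11 bp
  120→126: 6 bp
  126→132: 6 bp
  132→140: 8 bp
  140→148: 8 bp
  148→166: 18 bp
  166→175: 9 bp
  175→183: 8 bp
  183→193: 10 bp
  193→205: 12 bp
  205→209: 4 bp
  209→215: 6 bp
  215→223: 8 bp
  223→228: 5 bp
  228→20 (wrap): 230-228+20 = 22 bp

[4,4,5,6,6,6,6,6,6,7,8,8,8,8,8,9,10,10,10,11,12,14,18,18,22]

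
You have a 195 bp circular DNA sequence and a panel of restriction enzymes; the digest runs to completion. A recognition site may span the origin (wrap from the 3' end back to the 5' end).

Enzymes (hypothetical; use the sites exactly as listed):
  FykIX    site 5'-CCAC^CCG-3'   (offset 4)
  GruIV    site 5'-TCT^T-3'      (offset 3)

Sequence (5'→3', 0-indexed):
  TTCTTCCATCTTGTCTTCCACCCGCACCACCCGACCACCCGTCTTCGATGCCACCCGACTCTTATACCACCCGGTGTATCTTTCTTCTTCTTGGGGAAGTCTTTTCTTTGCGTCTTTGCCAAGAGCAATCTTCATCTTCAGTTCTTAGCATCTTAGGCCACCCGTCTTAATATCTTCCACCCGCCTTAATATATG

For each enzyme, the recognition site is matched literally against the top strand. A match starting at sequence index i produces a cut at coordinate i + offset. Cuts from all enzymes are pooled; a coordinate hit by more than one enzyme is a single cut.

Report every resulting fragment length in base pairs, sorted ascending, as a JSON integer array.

Per-enzyme occurrences:
  FykIX (CCACCCG, off=4): starts [17, 26, 34, 50, 66, 157, 176] → cuts [21, 30, 38, 54, 70, 161, 180]
  GruIV (TCTT, off=3): starts [1, 8, 13, 41, 59, 78, 82, 85, 88, 99, 104, 112, 128, 134, 142, 150, 164, 172] → cuts [4, 11, 16, 44, 62, 81, 85, 88, 91, 102, 107, 115, 131, 137, 145, 153, 167, 175]

All cut coordinates (distinct, sorted): [4, 11, 16, 21, 30, 38, 44, 54, 62, 70, 81, 85, 88, 91, 102, 107, 115, 131, 137, 145, 153, 161, 167, 175, 180]

Fragment lengths:
  4→11: 7 bp
  11→16: 5 bp
  16→21: 5 bp
  21→30: 9 bp
  30→38: 8 bp
  38→44: 6 bp
  44→54: 10 bp
  54→62: 8 bp
  62→70: 8 bp
  70→81: 11 bp
  81→85: 4 bp
  85→88: 3 bp
  88→91: 3 bp
  91→102: 11 bp
  102→107: 5 bp
  107→115: 8 bp
  115→131: 16 bp
  131→137: 6 bp
  137→145: 8 bp
  145→153: 8 bp
  153→161: 8 bp
  161→167: 6 bp
  167→175: 8 bp
  175→180: 5 bp
  180→4 (wrap): 195-180+4 = 19 bp

[3,3,4,5,5,5,5,6,6,6,7,8,8,8,8,8,8,8,8,9,10,11,11,16,19]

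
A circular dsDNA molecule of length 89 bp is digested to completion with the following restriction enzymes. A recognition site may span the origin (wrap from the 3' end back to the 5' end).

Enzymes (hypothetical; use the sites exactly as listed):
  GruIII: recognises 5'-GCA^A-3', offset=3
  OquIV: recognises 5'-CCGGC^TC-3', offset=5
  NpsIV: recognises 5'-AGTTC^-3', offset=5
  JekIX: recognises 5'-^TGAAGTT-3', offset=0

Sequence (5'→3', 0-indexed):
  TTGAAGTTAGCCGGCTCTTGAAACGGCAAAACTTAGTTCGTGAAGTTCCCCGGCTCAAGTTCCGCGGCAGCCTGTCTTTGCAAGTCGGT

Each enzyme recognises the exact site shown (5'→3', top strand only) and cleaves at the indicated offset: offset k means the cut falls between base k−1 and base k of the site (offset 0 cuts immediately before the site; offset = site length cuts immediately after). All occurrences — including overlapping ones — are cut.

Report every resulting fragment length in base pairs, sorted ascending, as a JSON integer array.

Per-enzyme occurrences:
  GruIII (GCAA, off=3): starts [25, 79] → cuts [28, 82]
  OquIV (CCGGCTC, off=5): starts [10, 49] → cuts [15, 54]
  NpsIV (AGTTC, off=5): starts [34, 43, 57] → cuts [39, 48, 62]
  JekIX (TGAAGTT, off=0): starts [1, 40] → cuts [1, 40]

All cut coordinates (distinct, sorted): [1, 15, 28, 39, 40, 48, 54, 62, 82]

Fragment lengths:
  1→15: 14 bp
  15→28: 13 bp
  28→39: 11 bp
  39→40: 1 bp
  40→48: 8 bp
  48→54: 6 bp
  54→62: 8 bp
  62→82: 20 bp
  82→1 (wrap): 89-82+1 = 8 bp

[1,6,8,8,8,11,13,14,20]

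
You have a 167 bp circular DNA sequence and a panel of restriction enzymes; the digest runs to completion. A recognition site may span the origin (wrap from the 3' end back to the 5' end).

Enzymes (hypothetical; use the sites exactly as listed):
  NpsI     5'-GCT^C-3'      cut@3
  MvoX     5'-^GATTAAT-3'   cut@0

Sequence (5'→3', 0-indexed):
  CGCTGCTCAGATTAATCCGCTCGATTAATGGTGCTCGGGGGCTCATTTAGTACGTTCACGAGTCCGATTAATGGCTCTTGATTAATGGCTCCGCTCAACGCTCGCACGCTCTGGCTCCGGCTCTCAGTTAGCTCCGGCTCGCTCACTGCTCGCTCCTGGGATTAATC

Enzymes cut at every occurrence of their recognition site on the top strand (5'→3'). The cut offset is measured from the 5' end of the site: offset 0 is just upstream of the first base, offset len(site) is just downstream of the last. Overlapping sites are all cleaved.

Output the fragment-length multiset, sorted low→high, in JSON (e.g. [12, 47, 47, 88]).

[1,2,3,4,4,5,5,6,6,6,7,7,8,8,11,11,11,12,13,15,22]

Site scan:
  NpsI GCTC/3: at [4, 18, 32, 40, 73, 87, 92, 99, 107, 113, 119, 130, 136, 140, 147, 151] ⇒ [7, 21, 35, 43, 76, 90, 95, 102, 110, 116, 122, 133, 139, 143, 150, 154]
  MvoX GATTAAT/0: at [9, 22, 65, 79, 159] ⇒ [9, 22, 65, 79, 159]

All cut coordinates (distinct, sorted): [7, 9, 21, 22, 35, 43, 65, 76, 79, 90, 95, 102, 110, 116, 122, 133, 139, 143, 150, 154, 159]

Fragments:
  7→9: 2 bp
  9→21: 12 bp
  21→22: 1 bp
  22→35: 13 bp
  35→43: 8 bp
  43→65: 22 bp
  65→76: 11 bp
  76→79: 3 bp
  79→90: 11 bp
  90→95: 5 bp
  95→102: 7 bp
  102→110: 8 bp
  110→116: 6 bp
  116→122: 6 bp
  122→133: 11 bp
  133→139: 6 bp
  139→143: 4 bp
  143→150: 7 bp
  150→154: 4 bp
  154→159: 5 bp
  159→7 (wrap): 167-159+7 = 15 bp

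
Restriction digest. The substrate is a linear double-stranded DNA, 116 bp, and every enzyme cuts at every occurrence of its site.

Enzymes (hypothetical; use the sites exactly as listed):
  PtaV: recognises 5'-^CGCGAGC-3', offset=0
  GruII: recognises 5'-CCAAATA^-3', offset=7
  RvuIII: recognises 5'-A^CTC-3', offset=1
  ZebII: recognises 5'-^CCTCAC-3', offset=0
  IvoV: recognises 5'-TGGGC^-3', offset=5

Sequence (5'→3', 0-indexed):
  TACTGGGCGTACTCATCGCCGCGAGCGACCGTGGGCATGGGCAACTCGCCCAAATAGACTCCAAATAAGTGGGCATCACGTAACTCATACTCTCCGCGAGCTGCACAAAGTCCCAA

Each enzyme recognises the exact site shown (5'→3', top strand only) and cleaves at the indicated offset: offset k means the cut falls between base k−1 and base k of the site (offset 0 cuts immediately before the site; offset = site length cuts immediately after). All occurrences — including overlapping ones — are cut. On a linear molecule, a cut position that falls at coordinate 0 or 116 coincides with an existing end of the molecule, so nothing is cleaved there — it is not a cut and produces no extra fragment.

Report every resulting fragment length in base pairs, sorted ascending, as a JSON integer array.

[2,2,3,5,6,6,7,8,8,9,9,12,17,22]

Per-enzyme occurrences:
  PtaV CGCGAGC/0: at [19, 94] ⇒ [19, 94]
  GruII CCAAATA/7: at [49, 60] ⇒ [56, 67]
  RvuIII ACTC/1: at [10, 43, 57, 82, 88] ⇒ [11, 44, 58, 83, 89]
  ZebII (CCTCAC, off=0): no sites
  IvoV TGGGC/5: at [3, 31, 37, 69] ⇒ [8, 36, 42, 74]

All cut coordinates (distinct, sorted): [8, 11, 19, 36, 42, 44, 56, 58, 67, 74, 83, 89, 94]

Fragment lengths:
  [0,8): 8 bp
  [8,11): 3 bp
  [11,19): 8 bp
  [19,36): 17 bp
  [36,42): 6 bp
  [42,44): 2 bp
  [44,56): 12 bp
  [56,58): 2 bp
  [58,67): 9 bp
  [67,74): 7 bp
  [74,83): 9 bp
  [83,89): 6 bp
  [89,94): 5 bp
  [94,116): 22 bp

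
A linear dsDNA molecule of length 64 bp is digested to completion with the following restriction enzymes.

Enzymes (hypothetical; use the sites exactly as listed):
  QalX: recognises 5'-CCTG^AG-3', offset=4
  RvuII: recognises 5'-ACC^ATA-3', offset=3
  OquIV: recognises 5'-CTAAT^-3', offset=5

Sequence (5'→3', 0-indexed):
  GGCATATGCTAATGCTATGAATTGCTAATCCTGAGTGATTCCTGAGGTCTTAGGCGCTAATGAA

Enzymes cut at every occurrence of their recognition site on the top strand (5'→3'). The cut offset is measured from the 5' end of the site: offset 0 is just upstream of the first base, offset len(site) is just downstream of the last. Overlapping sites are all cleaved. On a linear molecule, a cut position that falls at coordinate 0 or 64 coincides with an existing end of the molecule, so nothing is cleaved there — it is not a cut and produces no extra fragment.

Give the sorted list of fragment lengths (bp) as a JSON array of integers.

[3,4,11,13,16,17]

Scan for sites:
  QalX (CCTGAG, off=4): starts [29, 40] → cuts [33, 44]
  RvuII (ACCATA, off=3): no sites
  OquIV (CTAAT, off=5): starts [8, 24, 56] → cuts [13, 29, 61]

All cut coordinates (distinct, sorted): [13, 29, 33, 44, 61]

Fragment lengths:
  [0,13): 13 bp
  [13,29): 16 bp
  [29,33): 4 bp
  [33,44): 11 bp
  [44,61): 17 bp
  [61,64): 3 bp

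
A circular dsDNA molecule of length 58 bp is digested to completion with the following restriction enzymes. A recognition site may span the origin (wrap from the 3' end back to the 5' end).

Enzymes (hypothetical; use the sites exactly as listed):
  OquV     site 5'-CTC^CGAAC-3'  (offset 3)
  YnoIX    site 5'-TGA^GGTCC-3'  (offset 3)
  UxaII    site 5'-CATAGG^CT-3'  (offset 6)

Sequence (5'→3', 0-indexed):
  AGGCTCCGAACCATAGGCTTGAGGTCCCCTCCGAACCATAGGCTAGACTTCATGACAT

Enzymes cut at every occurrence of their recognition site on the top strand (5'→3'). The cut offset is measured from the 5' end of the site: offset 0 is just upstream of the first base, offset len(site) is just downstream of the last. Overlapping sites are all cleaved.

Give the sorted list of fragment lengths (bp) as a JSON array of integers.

Scan for sites:
  OquV (CTCCGAAC, off=3): starts [3, 28] → cuts [6, 31]
  YnoIX (TGAGGTCC, off=3): starts [19] → cuts [22]
  UxaII (CATAGGCT, off=6): starts [11, 36, 55] → cuts [3, 17, 42]

Pooled cuts: [3, 6, 17, 22, 31, 42]

Fragments:
  3→6: 3 bp
  6→17: 11 bp
  17→22: 5 bp
  22→31: 9 bp
  31→42: 11 bp
  42→3 (wrap): 58-42+3 = 19 bp

[3,5,9,11,11,19]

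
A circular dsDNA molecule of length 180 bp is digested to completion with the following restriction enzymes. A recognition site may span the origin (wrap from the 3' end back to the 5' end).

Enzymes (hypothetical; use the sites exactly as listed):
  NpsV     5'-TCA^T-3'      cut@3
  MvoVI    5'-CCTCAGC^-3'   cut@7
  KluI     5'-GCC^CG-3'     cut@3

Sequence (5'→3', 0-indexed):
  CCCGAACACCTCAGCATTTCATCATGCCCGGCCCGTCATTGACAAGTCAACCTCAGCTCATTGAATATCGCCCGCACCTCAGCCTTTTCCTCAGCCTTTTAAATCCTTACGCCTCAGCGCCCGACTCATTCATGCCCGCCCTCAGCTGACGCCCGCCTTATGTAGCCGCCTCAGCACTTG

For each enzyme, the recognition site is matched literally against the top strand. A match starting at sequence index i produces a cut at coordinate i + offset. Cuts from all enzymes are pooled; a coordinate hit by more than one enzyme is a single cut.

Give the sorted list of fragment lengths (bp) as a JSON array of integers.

Scan for sites:
  NpsV (TCAT, off=3): starts [18, 21, 35, 57, 125, 129] → cuts [21, 24, 38, 60, 128, 132]
  MvoVI (CCTCAGC, off=7): starts [8, 50, 76, 88, 111, 139, 168] → cuts [15, 57, 83, 95, 118, 146, 175]
  KluI (GCCCG, off=3): starts [25, 30, 69, 118, 133, 150, 179] → cuts [2, 28, 33, 72, 121, 136, 153]

All cut coordinates (distinct, sorted): [2, 15, 21, 24, 28, 33, 38, 57, 60, 72, 83, 95, 118, 121, 128, 132, 136, 146, 153, 175]

Fragments:
  2→15: 13 bp
  15→21: 6 bp
  21→24: 3 bp
  24→28: 4 bp
  28→33: 5 bp
  33→38: 5 bp
  38→57: 19 bp
  57→60: 3 bp
  60→72: 12 bp
  72→83: 11 bp
  83→95: 12 bp
  95→118: 23 bp
  118→121: 3 bp
  121→128: 7 bp
  128→132: 4 bp
  132→136: 4 bp
  136→146: 10 bp
  146→153: 7 bp
  153→175: 22 bp
  175→2 (wrap): 180-175+2 = 7 bp

[3,3,3,4,4,4,5,5,6,7,7,7,10,11,12,12,13,19,22,23]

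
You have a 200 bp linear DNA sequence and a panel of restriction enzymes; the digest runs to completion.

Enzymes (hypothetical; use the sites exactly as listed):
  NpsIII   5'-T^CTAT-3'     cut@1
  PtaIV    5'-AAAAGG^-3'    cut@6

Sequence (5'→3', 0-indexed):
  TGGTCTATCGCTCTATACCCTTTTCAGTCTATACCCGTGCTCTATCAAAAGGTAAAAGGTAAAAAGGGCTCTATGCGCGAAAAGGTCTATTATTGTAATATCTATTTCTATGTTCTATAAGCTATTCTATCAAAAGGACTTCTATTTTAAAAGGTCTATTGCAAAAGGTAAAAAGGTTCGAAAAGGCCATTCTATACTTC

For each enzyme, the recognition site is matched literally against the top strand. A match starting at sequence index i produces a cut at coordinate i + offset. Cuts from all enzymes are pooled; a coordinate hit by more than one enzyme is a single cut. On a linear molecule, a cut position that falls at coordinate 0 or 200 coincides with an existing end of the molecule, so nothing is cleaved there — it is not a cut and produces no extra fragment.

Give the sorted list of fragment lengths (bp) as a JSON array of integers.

Site scan:
  NpsIII TCTAT/1: at [3, 11, 27, 40, 69, 85, 100, 106, 113, 125, 140, 154, 190] ⇒ [4, 12, 28, 41, 70, 86, 101, 107, 114, 126, 141, 155, 191]
  PtaIV AAAAGG/6: at [46, 53, 61, 79, 131, 148, 162, 170, 180] ⇒ [52, 59, 67, 85, 137, 154, 168, 176, 186]

Pooled cuts: [4, 12, 28, 41, 52, 59, 67, 70, 85, 86, 101, 107, 114, 126, 137, 141, 154, 155, 168, 176, 186, 191]

Fragments:
  [0,4): 4 bp
  [4,12): 8 bp
  [12,28): 16 bp
  [28,41): 13 bp
  [41,52): 11 bp
  [52,59): 7 bp
  [59,67): 8 bp
  [67,70): 3 bp
  [70,85): 15 bp
  [85,86): 1 bp
  [86,101): 15 bp
  [101,107): 6 bp
  [107,114): 7 bp
  [114,126): 12 bp
  [126,137): 11 bp
  [137,141): 4 bp
  [141,154): 13 bp
  [154,155): 1 bp
  [155,168): 13 bp
  [168,176): 8 bp
  [176,186): 10 bp
  [186,191): 5 bp
  [191,200): 9 bp

[1,1,3,4,4,5,6,7,7,8,8,8,9,10,11,11,12,13,13,13,15,15,16]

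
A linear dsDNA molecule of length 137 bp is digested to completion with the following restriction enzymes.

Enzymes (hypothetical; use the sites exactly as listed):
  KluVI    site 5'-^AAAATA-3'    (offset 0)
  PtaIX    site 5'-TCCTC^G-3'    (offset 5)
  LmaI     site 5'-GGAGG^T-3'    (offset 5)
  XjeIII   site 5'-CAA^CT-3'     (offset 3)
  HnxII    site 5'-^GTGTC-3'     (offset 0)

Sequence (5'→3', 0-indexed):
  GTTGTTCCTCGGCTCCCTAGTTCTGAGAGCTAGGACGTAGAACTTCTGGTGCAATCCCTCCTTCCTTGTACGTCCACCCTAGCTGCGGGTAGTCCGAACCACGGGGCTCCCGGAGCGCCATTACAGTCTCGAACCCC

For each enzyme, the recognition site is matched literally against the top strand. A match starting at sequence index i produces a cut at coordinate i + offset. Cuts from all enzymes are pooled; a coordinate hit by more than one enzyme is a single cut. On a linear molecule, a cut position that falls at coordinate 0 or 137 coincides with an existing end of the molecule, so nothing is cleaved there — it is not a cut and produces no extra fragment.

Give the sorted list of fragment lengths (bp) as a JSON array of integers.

[10,127]

Per-enzyme occurrences:
  KluVI (AAAATA, off=0): no sites
  PtaIX TCCTCG/5: at [5] ⇒ [10]
  LmaI (GGAGGT, off=5): no sites
  XjeIII (CAACT, off=3): no sites
  HnxII (GTGTC, off=0): no sites

Pooled cuts: [10]

Fragment lengths:
  [0,10): 10 bp
  [10,137): 127 bp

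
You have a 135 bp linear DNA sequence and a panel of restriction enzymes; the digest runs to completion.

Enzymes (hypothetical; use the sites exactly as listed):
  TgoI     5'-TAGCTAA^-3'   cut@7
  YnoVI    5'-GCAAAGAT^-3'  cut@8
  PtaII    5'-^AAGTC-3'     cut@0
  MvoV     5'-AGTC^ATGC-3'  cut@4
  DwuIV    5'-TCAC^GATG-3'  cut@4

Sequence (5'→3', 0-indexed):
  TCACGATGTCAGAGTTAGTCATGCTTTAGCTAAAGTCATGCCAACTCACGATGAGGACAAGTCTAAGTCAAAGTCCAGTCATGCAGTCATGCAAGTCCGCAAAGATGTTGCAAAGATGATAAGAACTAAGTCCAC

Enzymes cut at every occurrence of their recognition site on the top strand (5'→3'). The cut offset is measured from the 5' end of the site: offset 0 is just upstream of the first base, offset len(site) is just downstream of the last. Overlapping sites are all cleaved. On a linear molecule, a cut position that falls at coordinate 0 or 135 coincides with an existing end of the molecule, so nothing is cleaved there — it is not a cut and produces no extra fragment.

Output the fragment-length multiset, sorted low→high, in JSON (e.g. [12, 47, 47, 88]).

[1,4,4,4,6,6,8,8,9,10,10,11,12,12,14,16]

Scan for sites:
  TgoI TAGCTAA/7: at [26] ⇒ [33]
  YnoVI GCAAAGAT/8: at [98, 109] ⇒ [106, 117]
  PtaII AAGTC/0: at [32, 58, 64, 70, 92, 127] ⇒ [32, 58, 64, 70, 92, 127]
  MvoV AGTCATGC/4: at [16, 33, 76, 84] ⇒ [20, 37, 80, 88]
  DwuIV TCACGATG/4: at [0, 45] ⇒ [4, 49]

Pooled cuts: [4, 20, 32, 33, 37, 49, 58, 64, 70, 80, 88, 92, 106, 117, 127]

Fragments:
  [0,4): 4 bp
  [4,20): 16 bp
  [20,32): 12 bp
  [32,33): 1 bp
  [33,37): 4 bp
  [37,49): 12 bp
  [49,58): 9 bp
  [58,64): 6 bp
  [64,70): 6 bp
  [70,80): 10 bp
  [80,88): 8 bp
  [88,92): 4 bp
  [92,106): 14 bp
  [106,117): 11 bp
  [117,127): 10 bp
  [127,135): 8 bp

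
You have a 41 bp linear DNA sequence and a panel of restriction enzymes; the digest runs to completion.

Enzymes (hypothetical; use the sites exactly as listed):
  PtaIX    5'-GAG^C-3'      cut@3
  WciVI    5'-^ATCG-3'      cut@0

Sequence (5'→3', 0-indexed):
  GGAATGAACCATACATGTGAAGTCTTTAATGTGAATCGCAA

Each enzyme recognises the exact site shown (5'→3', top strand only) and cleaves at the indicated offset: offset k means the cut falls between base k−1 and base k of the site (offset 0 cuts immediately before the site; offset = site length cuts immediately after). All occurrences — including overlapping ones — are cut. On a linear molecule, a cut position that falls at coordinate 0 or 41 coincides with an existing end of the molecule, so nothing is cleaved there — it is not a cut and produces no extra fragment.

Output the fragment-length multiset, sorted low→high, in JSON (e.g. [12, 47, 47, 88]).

[7,34]

Scan for sites:
  PtaIX (GAGC, off=3): no sites
  WciVI (ATCG, off=0): starts [34] → cuts [34]

All cut coordinates (distinct, sorted): [34]

Fragment lengths:
  [0,34): 34 bp
  [34,41): 7 bp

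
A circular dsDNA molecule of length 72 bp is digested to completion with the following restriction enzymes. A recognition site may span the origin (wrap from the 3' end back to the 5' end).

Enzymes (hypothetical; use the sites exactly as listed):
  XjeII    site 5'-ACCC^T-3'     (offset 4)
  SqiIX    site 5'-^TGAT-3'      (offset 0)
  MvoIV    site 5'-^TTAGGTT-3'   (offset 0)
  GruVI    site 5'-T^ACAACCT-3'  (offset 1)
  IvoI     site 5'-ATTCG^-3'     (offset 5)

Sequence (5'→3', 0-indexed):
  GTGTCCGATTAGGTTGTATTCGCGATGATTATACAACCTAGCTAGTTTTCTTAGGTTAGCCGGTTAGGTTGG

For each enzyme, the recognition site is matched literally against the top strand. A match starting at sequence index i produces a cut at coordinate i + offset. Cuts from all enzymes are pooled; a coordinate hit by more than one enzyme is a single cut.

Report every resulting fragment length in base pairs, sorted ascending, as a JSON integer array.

[3,7,13,14,17,18]

Scan for sites:
  XjeII (ACCCT, off=4): no sites
  SqiIX TGAT/0: at [25] ⇒ [25]
  MvoIV TTAGGTT/0: at [8, 50, 63] ⇒ [8, 50, 63]
  GruVI TACAACCT/1: at [31] ⇒ [32]
  IvoI ATTCG/5: at [17] ⇒ [22]

Pooled cuts: [8, 22, 25, 32, 50, 63]

Fragment lengths:
  8→22: 14 bp
  22→25: 3 bp
  25→32: 7 bp
  32→50: 18 bp
  50→63: 13 bp
  63→8 (wrap): 72-63+8 = 17 bp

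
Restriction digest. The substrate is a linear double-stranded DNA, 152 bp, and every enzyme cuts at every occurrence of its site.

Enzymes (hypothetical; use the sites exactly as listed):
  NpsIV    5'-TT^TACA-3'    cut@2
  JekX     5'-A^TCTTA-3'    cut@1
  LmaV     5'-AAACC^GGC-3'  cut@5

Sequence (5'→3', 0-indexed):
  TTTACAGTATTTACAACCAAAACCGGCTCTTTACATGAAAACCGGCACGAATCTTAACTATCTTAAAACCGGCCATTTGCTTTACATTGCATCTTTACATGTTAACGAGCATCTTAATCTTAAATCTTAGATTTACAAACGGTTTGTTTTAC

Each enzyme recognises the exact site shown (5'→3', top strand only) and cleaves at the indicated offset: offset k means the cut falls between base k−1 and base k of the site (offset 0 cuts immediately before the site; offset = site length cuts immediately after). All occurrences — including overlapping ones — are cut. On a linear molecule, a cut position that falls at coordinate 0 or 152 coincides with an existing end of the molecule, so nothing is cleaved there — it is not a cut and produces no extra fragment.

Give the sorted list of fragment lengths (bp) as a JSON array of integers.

[2,6,7,7,8,9,9,9,10,12,12,13,13,16,19]

Scan for sites:
  NpsIV (TTTACA, off=2): starts [0, 9, 29, 80, 93, 131] → cuts [2, 11, 31, 82, 95, 133]
  JekX (ATCTTA, off=1): starts [50, 59, 110, 116, 123] → cuts [51, 60, 111, 117, 124]
  LmaV (AAACCGGC, off=5): starts [19, 38, 65] → cuts [24, 43, 70]

Pooled cuts: [2, 11, 24, 31, 43, 51, 60, 70, 82, 95, 111, 117, 124, 133]

Fragment lengths:
  [0,2): 2 bp
  [2,11): 9 bp
  [11,24): 13 bp
  [24,31): 7 bp
  [31,43): 12 bp
  [43,51): 8 bp
  [51,60): 9 bp
  [60,70): 10 bp
  [70,82): 12 bp
  [82,95): 13 bp
  [95,111): 16 bp
  [111,117): 6 bp
  [117,124): 7 bp
  [124,133): 9 bp
  [133,152): 19 bp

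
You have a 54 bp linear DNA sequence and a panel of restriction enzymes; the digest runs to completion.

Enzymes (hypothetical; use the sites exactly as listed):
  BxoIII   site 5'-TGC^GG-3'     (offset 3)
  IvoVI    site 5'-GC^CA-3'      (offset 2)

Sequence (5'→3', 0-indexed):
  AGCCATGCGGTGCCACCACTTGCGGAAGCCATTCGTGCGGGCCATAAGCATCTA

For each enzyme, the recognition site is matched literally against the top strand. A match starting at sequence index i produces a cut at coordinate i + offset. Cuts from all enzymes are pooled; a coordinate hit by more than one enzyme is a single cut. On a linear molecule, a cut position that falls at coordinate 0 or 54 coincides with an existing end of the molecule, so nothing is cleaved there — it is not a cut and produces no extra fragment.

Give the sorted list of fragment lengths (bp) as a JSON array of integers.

Per-enzyme occurrences:
  BxoIII (TGCGG, off=3): starts [5, 20, 35] → cuts [8, 23, 38]
  IvoVI (GCCA, off=2): starts [1, 11, 27, 40] → cuts [3, 13, 29, 42]

All cut coordinates (distinct, sorted): [3, 8, 13, 23, 29, 38, 42]

Fragments:
  [0,3): 3 bp
  [3,8): 5 bp
  [8,13): 5 bp
  [13,23): 10 bp
  [23,29): 6 bp
  [29,38): 9 bp
  [38,42): 4 bp
  [42,54): 12 bp

[3,4,5,5,6,9,10,12]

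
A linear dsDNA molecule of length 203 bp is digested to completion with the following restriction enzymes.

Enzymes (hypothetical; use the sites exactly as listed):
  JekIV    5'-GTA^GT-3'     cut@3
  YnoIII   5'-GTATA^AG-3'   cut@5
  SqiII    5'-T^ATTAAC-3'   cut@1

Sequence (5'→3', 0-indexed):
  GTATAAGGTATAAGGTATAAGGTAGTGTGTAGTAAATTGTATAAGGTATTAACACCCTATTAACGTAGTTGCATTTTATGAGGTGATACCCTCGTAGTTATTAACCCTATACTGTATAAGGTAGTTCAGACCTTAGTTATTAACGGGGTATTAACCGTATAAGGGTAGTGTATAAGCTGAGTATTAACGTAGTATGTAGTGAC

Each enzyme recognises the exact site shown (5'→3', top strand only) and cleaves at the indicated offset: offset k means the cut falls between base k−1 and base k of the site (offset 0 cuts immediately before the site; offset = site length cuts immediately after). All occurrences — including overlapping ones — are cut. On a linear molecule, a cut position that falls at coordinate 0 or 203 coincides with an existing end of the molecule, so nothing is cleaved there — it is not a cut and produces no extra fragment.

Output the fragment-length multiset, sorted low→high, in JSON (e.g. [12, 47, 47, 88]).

Site scan:
  JekIV GTAGT/3: at [21, 28, 64, 93, 120, 164, 188, 195] ⇒ [24, 31, 67, 96, 123, 167, 191, 198]
  YnoIII GTATAAG/5: at [0, 7, 14, 38, 113, 156, 169] ⇒ [5, 12, 19, 43, 118, 161, 174]
  SqiII TATTAAC/1: at [46, 57, 98, 137, 148, 181] ⇒ [47, 58, 99, 138, 149, 182]

All cut coordinates (distinct, sorted): [5, 12, 19, 24, 31, 43, 47, 58, 67, 96, 99, 118, 123, 138, 149, 161, 167, 174, 182, 191, 198]

Fragment lengths:
  [0,5): 5 bp
  [5,12): 7 bp
  [12,19): 7 bp
  [19,24): 5 bp
  [24,31): 7 bp
  [31,43): 12 bp
  [43,47): 4 bp
  [47,58): 11 bp
  [58,67): 9 bp
  [67,96): 29 bp
  [96,99): 3 bp
  [99,118): 19 bp
  [118,123): 5 bp
  [123,138): 15 bp
  [138,149): 11 bp
  [149,161): 12 bp
  [161,167): 6 bp
  [167,174): 7 bp
  [174,182): 8 bp
  [182,191): 9 bp
  [191,198): 7 bp
  [198,203): 5 bp

[3,4,5,5,5,5,6,7,7,7,7,7,8,9,9,11,11,12,12,15,19,29]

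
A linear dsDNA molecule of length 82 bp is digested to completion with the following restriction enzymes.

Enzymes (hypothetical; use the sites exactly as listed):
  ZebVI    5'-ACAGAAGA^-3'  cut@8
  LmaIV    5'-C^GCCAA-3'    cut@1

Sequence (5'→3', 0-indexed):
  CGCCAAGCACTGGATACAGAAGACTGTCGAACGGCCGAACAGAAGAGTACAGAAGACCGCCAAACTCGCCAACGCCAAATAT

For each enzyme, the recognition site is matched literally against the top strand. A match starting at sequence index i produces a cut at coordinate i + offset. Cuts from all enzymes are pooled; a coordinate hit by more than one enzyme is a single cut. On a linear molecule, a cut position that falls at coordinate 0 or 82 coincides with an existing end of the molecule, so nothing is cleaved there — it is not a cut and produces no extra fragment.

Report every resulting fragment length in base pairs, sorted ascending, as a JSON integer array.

Site scan:
  ZebVI (ACAGAAGA, off=8): starts [15, 38, 48] → cuts [23, 46, 56]
  LmaIV (CGCCAA, off=1): starts [0, 57, 66, 72] → cuts [1, 58, 67, 73]

All cut coordinates (distinct, sorted): [1, 23, 46, 56, 58, 67, 73]

Fragments:
  [0,1): 1 bp
  [1,23): 22 bp
  [23,46): 23 bp
  [46,56): 10 bp
  [56,58): 2 bp
  [58,67): 9 bp
  [67,73): 6 bp
  [73,82): 9 bp

[1,2,6,9,9,10,22,23]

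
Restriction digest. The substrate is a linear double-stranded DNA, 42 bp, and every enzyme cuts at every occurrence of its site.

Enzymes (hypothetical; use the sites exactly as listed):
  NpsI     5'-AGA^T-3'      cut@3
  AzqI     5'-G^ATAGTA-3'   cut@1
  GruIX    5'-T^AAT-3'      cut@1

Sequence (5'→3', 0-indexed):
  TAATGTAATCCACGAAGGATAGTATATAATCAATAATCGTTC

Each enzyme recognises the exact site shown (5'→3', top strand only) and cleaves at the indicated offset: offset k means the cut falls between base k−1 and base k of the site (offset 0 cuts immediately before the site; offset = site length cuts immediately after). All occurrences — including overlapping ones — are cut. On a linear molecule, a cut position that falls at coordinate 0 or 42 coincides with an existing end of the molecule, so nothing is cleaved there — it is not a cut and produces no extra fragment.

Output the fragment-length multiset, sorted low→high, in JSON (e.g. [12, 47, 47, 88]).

[1,5,7,8,9,12]

Scan for sites:
  NpsI (AGAT, off=3): no sites
  AzqI GATAGTA/1: at [17] ⇒ [18]
  GruIX TAAT/1: at [0, 5, 26, 33] ⇒ [1, 6, 27, 34]

Pooled cuts: [1, 6, 18, 27, 34]

Fragment lengths:
  [0,1): 1 bp
  [1,6): 5 bp
  [6,18): 12 bp
  [18,27): 9 bp
  [27,34): 7 bp
  [34,42): 8 bp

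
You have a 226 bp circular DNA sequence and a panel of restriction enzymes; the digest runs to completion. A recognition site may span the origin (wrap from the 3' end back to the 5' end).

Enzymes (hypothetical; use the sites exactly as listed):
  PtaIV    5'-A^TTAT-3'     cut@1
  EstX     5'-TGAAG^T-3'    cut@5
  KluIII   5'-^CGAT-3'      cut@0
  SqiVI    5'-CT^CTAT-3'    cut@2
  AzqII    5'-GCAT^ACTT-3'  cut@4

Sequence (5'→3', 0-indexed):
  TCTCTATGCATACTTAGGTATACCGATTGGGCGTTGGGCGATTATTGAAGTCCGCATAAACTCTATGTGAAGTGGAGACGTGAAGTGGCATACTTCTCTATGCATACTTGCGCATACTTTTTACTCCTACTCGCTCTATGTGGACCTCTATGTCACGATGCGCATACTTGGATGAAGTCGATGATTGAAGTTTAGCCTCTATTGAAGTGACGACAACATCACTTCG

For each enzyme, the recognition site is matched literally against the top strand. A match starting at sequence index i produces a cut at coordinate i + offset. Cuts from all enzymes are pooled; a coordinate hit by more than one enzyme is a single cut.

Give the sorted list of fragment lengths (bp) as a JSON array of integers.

[1,3,6,6,8,8,8,8,9,9,10,10,10,12,12,12,12,12,13,15,20,22]

Site scan:
  PtaIV (ATTAT, off=1): starts [40] → cuts [41]
  EstX (TGAAGT, off=5): starts [45, 67, 80, 172, 185, 202] → cuts [50, 72, 85, 177, 190, 207]
  KluIII (CGAT, off=0): starts [23, 38, 155, 178] → cuts [23, 38, 155, 178]
  SqiVI (CTCTAT, off=2): starts [1, 60, 95, 133, 145, 196] → cuts [3, 62, 97, 135, 147, 198]
  AzqII (GCATACTT, off=4): starts [7, 87, 101, 111, 161] → cuts [11, 91, 105, 115, 165]

Pooled cuts: [3, 11, 23, 38, 41, 50, 62, 72, 85, 91, 97, 105, 115, 135, 147, 155, 165, 177, 178, 190, 198, 207]

Fragment lengths:
  3→11: 8 bp
  11→23: 12 bp
  23→38: 15 bp
  38→41: 3 bp
  41→50: 9 bp
  50→62: 12 bp
  62→72: 10 bp
  72→85: 13 bp
  85→91: 6 bp
  91→97: 6 bp
  97→105: 8 bp
  105→115: 10 bp
  115→135: 20 bp
  135→147: 12 bp
  147→155: 8 bp
  155→165: 10 bp
  165→177: 12 bp
  177→178: 1 bp
  178→190: 12 bp
  190→198: 8 bp
  198→207: 9 bp
  207→3 (wrap): 226-207+3 = 22 bp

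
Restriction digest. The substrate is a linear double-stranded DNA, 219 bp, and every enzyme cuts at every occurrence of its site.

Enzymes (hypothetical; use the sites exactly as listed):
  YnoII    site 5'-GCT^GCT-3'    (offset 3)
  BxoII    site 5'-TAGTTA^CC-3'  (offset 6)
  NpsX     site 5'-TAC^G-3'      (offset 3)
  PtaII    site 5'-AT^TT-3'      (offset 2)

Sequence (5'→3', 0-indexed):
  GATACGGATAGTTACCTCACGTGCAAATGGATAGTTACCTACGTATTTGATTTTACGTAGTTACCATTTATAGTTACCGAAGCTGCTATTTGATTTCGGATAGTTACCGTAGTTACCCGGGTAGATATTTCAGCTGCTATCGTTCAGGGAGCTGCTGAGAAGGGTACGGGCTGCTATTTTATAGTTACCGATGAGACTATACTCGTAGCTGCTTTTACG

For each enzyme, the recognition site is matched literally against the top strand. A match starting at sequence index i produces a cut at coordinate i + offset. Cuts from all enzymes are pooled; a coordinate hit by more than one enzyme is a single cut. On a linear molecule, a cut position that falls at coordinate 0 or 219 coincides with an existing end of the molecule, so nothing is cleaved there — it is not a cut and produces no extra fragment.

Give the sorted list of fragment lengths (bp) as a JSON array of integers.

[1,4,4,5,5,5,5,5,5,5,5,7,7,8,8,9,9,9,10,12,13,14,18,23,23]

Scan for sites:
  YnoII GCTGCT/3: at [81, 132, 150, 169, 207] ⇒ [84, 135, 153, 172, 210]
  BxoII TAGTTACC/6: at [8, 31, 57, 70, 100, 109, 181] ⇒ [14, 37, 63, 76, 106, 115, 187]
  NpsX TACG/3: at [2, 39, 53, 164, 215] ⇒ [5, 42, 56, 167, 218]
  PtaII ATTT/2: at [44, 49, 65, 87, 92, 126, 175] ⇒ [46, 51, 67, 89, 94, 128, 177]

All cut coordinates (distinct, sorted): [5, 14, 37, 42, 46, 51, 56, 63, 67, 76, 84, 89, 94, 106, 115, 128, 135, 153, 167, 172, 177, 187, 210, 218]

Fragment lengths:
  [0,5): 5 bp
  [5,14): 9 bp
  [14,37): 23 bp
  [37,42): 5 bp
  [42,46): 4 bp
  [46,51): 5 bp
  [51,56): 5 bp
  [56,63): 7 bp
  [63,67): 4 bp
  [67,76): 9 bp
  [76,84): 8 bp
  [84,89): 5 bp
  [89,94): 5 bp
  [94,106): 12 bp
  [106,115): 9 bp
  [115,128): 13 bp
  [128,135): 7 bp
  [135,153): 18 bp
  [153,167): 14 bp
  [167,172): 5 bp
  [172,177): 5 bp
  [177,187): 10 bp
  [187,210): 23 bp
  [210,218): 8 bp
  [218,219): 1 bp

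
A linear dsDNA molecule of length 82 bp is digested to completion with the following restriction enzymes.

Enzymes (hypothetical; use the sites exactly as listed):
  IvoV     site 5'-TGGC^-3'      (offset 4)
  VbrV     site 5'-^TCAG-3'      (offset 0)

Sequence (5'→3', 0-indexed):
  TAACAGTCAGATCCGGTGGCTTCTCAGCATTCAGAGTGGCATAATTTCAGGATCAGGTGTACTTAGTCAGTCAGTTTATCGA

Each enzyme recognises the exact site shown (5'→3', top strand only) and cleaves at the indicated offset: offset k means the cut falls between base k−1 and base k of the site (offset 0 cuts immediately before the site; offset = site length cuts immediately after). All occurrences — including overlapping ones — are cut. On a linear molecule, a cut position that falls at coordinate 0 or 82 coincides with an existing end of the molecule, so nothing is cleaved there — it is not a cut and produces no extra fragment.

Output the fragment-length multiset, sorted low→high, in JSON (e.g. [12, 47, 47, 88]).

[3,4,6,6,6,7,10,12,14,14]

Scan for sites:
  IvoV (TGGC, off=4): starts [16, 36] → cuts [20, 40]
  VbrV (TCAG, off=0): starts [6, 23, 30, 46, 52, 66, 70] → cuts [6, 23, 30, 46, 52, 66, 70]

Pooled cuts: [6, 20, 23, 30, 40, 46, 52, 66, 70]

Fragment lengths:
  [0,6): 6 bp
  [6,20): 14 bp
  [20,23): 3 bp
  [23,30): 7 bp
  [30,40): 10 bp
  [40,46): 6 bp
  [46,52): 6 bp
  [52,66): 14 bp
  [66,70): 4 bp
  [70,82): 12 bp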